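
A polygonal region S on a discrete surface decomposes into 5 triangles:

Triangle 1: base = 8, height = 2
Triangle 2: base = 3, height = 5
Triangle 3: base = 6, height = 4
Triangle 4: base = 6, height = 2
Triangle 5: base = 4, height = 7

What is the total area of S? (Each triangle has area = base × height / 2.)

(1/2)×8×2 + (1/2)×3×5 + (1/2)×6×4 + (1/2)×6×2 + (1/2)×4×7 = 47.5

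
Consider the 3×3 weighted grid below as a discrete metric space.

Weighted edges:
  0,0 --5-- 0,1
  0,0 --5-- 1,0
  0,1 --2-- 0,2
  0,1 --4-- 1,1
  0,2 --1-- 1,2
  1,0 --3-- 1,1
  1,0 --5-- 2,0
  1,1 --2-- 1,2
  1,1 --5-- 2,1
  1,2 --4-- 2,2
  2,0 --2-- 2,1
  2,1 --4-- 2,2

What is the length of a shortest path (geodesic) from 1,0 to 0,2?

Shortest path: 1,0 → 1,1 → 1,2 → 0,2, total weight = 6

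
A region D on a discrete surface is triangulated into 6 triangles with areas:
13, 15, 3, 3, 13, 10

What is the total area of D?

13 + 15 + 3 + 3 + 13 + 10 = 57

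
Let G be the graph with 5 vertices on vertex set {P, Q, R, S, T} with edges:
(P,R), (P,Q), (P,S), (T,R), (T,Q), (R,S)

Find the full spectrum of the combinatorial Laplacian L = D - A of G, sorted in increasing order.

Degrees: deg(P) = 3, deg(Q) = 2, deg(R) = 3, deg(S) = 2, deg(T) = 2.
L = D − A with rows/columns ordered (P, Q, R, S, T):
  [ 3, -1, -1, -1,  0]
  [-1,  2,  0,  0, -1]
  [-1,  0,  3, -1, -1]
  [-1,  0, -1,  2,  0]
  [ 0, -1, -1,  0,  2]
Characteristic polynomial: det(λI − L) = λ(λ² − 5λ + 5)(λ² − 7λ + 11).
Roots: λ = 0; (λ² − 5λ + 5) = 0 ⇒ λ = (5 ± √5)/2 ≈ 1.382, 3.618; (λ² − 7λ + 11) = 0 ⇒ λ = (7 ± √5)/2 ≈ 2.382, 4.618.
(Check: the roots sum (with multiplicity) to 12, matching trace L = Σdeg = 2·6 = 12.)
Laplacian eigenvalues (increasing order): [0.0, 1.382, 2.382, 3.618, 4.618]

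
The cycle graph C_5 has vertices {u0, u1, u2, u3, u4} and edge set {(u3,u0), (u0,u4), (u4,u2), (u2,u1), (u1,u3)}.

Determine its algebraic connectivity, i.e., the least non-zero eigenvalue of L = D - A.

The cycle graph C_n has Laplacian eigenvalues λ_k = 2 − 2cos(2πk/n), k = 0, 1, …, n−1. Here n = 5:
k=0: 2 − 2cos(0) = 0.0; k=1: 2 − 2cos(2π/5) = 1.382; k=2: 2 − 2cos(4π/5) = 3.618; k=3: 2 − 2cos(6π/5) = 3.618; k=4: 2 − 2cos(8π/5) = 1.382.
Laplacian eigenvalues: [0.0, 1.382, 1.382, 3.618, 3.618]. Algebraic connectivity (smallest non-zero eigenvalue) = 1.382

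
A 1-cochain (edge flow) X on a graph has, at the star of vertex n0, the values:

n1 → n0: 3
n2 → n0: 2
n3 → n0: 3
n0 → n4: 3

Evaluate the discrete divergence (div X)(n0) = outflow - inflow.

Divergence = sum of outgoing flows = (-3) + (-2) + (-3) + 3 = -5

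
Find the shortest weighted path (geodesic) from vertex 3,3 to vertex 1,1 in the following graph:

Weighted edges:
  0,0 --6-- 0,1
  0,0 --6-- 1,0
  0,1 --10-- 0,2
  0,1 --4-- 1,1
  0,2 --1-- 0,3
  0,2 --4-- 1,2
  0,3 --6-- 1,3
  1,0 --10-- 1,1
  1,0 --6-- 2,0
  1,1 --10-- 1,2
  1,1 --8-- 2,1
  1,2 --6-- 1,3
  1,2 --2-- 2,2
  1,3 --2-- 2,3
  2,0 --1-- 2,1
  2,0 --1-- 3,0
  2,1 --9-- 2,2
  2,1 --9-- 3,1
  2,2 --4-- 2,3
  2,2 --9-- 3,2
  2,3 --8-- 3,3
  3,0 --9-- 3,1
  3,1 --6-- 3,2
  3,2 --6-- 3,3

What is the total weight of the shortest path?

Shortest path: 3,3 → 2,3 → 2,2 → 1,2 → 1,1, total weight = 24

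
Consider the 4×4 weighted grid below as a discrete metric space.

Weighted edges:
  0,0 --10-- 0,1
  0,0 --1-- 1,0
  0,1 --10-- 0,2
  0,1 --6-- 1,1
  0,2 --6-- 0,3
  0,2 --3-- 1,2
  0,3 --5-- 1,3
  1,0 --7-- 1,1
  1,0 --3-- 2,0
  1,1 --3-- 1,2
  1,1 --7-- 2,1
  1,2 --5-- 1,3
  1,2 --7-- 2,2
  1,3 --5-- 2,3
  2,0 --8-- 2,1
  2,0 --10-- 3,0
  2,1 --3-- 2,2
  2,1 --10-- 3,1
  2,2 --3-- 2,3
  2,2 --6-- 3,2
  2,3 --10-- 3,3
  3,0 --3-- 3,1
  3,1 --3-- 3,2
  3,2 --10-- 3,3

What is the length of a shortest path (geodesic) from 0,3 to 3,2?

Shortest path: 0,3 → 1,3 → 2,3 → 2,2 → 3,2, total weight = 19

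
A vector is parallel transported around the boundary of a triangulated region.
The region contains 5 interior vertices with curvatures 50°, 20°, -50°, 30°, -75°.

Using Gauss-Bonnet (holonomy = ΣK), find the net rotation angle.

Holonomy = total enclosed curvature = 50° + 20° + (-50°) + 30° + (-75°) = -25°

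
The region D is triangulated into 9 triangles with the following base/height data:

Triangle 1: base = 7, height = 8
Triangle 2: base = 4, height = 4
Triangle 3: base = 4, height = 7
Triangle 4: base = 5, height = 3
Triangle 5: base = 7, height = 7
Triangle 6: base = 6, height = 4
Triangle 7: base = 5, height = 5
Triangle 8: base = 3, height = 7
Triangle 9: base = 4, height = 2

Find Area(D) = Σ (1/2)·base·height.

(1/2)×7×8 + (1/2)×4×4 + (1/2)×4×7 + (1/2)×5×3 + (1/2)×7×7 + (1/2)×6×4 + (1/2)×5×5 + (1/2)×3×7 + (1/2)×4×2 = 121.0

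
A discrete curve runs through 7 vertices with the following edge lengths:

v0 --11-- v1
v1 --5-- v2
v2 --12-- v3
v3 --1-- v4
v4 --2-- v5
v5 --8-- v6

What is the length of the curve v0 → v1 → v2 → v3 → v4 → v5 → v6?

Arc length = 11 + 5 + 12 + 1 + 2 + 8 = 39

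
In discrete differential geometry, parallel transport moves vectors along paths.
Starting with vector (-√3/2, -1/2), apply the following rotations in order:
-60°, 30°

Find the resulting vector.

Total rotation: (-60°) + 30° = -30°. Final vector: (-1, 0)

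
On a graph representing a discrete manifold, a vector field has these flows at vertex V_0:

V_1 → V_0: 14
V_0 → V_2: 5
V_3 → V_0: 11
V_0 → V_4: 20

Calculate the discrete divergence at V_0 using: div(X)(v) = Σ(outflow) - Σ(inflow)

Divergence = sum of outgoing flows = (-14) + 5 + (-11) + 20 = 0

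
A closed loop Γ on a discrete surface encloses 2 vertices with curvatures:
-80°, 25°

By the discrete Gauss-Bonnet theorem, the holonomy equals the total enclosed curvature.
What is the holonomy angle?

Holonomy = total enclosed curvature = (-80°) + 25° = -55°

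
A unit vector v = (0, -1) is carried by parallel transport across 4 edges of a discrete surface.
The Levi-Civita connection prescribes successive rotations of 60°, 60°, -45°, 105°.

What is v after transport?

Total rotation: 60° + 60° + (-45°) + 105° = 180°. Final vector: (0, 1)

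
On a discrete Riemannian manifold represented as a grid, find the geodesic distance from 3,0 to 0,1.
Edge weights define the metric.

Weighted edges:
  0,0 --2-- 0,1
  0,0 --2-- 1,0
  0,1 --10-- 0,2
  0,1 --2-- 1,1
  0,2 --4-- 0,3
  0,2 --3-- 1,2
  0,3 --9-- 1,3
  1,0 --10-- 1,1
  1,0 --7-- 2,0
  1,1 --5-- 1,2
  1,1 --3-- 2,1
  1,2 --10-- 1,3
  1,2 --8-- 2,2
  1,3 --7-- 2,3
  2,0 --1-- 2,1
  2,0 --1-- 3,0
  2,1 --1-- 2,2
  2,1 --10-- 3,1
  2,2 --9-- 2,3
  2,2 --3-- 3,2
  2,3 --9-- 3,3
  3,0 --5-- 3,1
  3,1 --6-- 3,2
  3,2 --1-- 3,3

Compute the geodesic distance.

Shortest path: 3,0 → 2,0 → 2,1 → 1,1 → 0,1, total weight = 7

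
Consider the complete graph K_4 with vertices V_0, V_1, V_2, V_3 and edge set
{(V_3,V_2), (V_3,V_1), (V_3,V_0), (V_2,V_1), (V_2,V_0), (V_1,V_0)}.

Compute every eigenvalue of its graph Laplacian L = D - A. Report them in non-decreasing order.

For the complete graph K_n, L = nI − J (J = all-ones matrix). J has eigenvalues n (once, eigenvector 𝟙) and 0 (multiplicity n−1), so L has eigenvalues 0 (once) and n (multiplicity n−1). Here n = 4: eigenvalue 0 once and 4 with multiplicity 3.
Laplacian eigenvalues (increasing order): [0.0, 4.0, 4.0, 4.0]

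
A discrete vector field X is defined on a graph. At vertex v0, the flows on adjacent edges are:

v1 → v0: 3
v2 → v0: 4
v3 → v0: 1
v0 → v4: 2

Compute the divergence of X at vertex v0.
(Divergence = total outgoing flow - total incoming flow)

Divergence = sum of outgoing flows = (-3) + (-4) + (-1) + 2 = -6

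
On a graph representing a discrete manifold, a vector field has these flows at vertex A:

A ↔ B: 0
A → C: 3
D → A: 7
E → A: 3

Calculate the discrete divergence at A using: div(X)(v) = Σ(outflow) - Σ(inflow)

Divergence = sum of outgoing flows = 0 + 3 + (-7) + (-3) = -7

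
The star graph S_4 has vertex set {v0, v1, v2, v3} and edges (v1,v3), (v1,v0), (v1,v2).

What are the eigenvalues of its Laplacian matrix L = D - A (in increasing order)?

The star S_4 is the complete bipartite graph K_{1,3} (one hub of degree 3, 3 leaves of degree 1). The Laplacian spectrum of K_{p,q} is 0, p (multiplicity q−1), q (multiplicity p−1), p+q. With p = 1, q = 3: 0 once, 1 with multiplicity 2, and 4 once. (Check: trace L = sum of degrees = 6 = 2·1 + 4.)
Laplacian eigenvalues (increasing order): [0.0, 1.0, 1.0, 4.0]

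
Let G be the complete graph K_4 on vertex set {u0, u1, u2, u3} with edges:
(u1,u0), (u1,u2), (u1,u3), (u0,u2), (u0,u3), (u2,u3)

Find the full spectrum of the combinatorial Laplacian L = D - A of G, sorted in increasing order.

For the complete graph K_n, L = nI − J (J = all-ones matrix). J has eigenvalues n (once, eigenvector 𝟙) and 0 (multiplicity n−1), so L has eigenvalues 0 (once) and n (multiplicity n−1). Here n = 4: eigenvalue 0 once and 4 with multiplicity 3.
Laplacian eigenvalues (increasing order): [0.0, 4.0, 4.0, 4.0]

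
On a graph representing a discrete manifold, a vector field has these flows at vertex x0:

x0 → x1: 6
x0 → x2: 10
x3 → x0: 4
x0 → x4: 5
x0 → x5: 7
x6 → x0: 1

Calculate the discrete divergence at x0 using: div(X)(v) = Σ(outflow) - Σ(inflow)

Divergence = sum of outgoing flows = 6 + 10 + (-4) + 5 + 7 + (-1) = 23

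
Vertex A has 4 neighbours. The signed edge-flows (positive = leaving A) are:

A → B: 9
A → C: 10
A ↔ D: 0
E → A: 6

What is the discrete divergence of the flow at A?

Divergence = sum of outgoing flows = 9 + 10 + 0 + (-6) = 13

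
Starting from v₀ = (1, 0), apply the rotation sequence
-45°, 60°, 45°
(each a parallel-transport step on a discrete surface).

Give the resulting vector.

Total rotation: (-45°) + 60° + 45° = 60°. Final vector: (0.5000, 0.8660)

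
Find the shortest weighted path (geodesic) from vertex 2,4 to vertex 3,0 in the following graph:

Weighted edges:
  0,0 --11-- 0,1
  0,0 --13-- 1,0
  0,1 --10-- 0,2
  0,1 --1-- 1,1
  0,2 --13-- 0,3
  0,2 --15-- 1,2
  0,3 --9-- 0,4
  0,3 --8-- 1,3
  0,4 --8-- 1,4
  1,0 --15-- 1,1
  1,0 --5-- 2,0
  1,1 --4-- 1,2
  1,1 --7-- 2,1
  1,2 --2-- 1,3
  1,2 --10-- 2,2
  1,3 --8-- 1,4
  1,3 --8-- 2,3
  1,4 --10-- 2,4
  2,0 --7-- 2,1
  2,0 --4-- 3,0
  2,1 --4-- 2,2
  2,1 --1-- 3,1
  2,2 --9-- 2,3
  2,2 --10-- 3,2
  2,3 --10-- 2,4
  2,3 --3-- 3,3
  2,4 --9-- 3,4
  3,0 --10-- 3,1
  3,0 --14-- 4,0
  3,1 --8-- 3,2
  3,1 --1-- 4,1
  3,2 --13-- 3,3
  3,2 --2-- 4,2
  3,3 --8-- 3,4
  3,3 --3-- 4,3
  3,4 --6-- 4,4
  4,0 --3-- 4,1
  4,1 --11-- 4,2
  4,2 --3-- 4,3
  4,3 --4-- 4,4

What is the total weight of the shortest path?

Shortest path: 2,4 → 2,3 → 2,2 → 2,1 → 3,1 → 3,0, total weight = 34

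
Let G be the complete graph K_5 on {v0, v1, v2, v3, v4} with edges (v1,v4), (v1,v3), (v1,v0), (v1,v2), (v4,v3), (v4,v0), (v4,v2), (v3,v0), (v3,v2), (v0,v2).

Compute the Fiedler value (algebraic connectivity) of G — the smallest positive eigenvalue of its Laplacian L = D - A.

For the complete graph K_n, L = nI − J (J = all-ones matrix). J has eigenvalues n (once, eigenvector 𝟙) and 0 (multiplicity n−1), so L has eigenvalues 0 (once) and n (multiplicity n−1). Here n = 5: eigenvalue 0 once and 5 with multiplicity 4.
Laplacian eigenvalues: [0.0, 5.0, 5.0, 5.0, 5.0]. Algebraic connectivity (smallest non-zero eigenvalue) = 5.0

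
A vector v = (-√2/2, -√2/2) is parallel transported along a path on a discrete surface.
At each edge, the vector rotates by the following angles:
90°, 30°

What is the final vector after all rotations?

Total rotation: 90° + 30° = 120°. Final vector: (0.9659, -0.2588)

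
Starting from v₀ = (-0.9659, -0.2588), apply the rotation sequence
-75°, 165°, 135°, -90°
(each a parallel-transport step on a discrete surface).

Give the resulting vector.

Total rotation: (-75°) + 165° + 135° + (-90°) = 135°. Final vector: (0.8660, -0.5000)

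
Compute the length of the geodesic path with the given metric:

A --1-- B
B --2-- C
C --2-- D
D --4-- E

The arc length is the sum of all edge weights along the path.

Arc length = 1 + 2 + 2 + 4 = 9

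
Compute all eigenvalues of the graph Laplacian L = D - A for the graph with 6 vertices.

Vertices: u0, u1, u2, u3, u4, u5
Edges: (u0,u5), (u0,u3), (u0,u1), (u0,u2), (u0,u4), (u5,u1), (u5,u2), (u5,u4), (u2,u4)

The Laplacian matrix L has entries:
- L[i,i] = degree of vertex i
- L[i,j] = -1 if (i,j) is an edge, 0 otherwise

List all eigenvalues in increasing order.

Degrees: deg(u0) = 5, deg(u1) = 2, deg(u2) = 3, deg(u3) = 1, deg(u4) = 3, deg(u5) = 4.
L = D − A with rows/columns ordered (u0, u1, u2, u3, u4, u5):
  [ 5, -1, -1, -1, -1, -1]
  [-1,  2,  0,  0,  0, -1]
  [-1,  0,  3,  0, -1, -1]
  [-1,  0,  0,  1,  0,  0]
  [-1,  0, -1,  0,  3, -1]
  [-1, -1, -1,  0, -1,  4]
Characteristic polynomial: det(λI − L) = λ(λ − 1)(λ − 2)(λ − 4)(λ − 5)(λ − 6).
Roots: λ = 0; (λ − 1) = 0 ⇒ λ = 1; (λ − 2) = 0 ⇒ λ = 2; (λ − 4) = 0 ⇒ λ = 4; (λ − 5) = 0 ⇒ λ = 5; (λ − 6) = 0 ⇒ λ = 6.
(Check: the roots sum (with multiplicity) to 18, matching trace L = Σdeg = 2·9 = 18.)
Laplacian eigenvalues (increasing order): [0.0, 1.0, 2.0, 4.0, 5.0, 6.0]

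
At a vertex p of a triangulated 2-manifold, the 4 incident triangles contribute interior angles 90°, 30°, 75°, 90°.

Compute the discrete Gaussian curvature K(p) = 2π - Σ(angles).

Sum of angles = 285°. K = 360° - 285° = 75°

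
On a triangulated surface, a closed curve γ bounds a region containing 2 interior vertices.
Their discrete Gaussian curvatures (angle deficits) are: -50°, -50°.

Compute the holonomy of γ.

Holonomy = total enclosed curvature = (-50°) + (-50°) = -100°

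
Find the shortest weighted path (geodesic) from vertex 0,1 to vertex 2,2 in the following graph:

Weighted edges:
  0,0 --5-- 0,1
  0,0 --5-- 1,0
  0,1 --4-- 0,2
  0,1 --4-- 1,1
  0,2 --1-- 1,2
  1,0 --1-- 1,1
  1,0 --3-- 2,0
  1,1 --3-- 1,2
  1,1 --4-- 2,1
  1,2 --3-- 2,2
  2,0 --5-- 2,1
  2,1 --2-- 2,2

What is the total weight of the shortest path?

Shortest path: 0,1 → 0,2 → 1,2 → 2,2, total weight = 8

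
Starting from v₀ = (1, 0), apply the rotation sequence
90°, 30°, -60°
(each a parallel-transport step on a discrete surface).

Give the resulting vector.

Total rotation: 90° + 30° + (-60°) = 60°. Final vector: (0.5000, 0.8660)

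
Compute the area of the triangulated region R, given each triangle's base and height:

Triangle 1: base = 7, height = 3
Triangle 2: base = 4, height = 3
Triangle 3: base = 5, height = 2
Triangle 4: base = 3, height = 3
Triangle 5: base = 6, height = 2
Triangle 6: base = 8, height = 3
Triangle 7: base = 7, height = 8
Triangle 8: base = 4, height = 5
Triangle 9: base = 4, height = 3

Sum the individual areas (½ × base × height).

(1/2)×7×3 + (1/2)×4×3 + (1/2)×5×2 + (1/2)×3×3 + (1/2)×6×2 + (1/2)×8×3 + (1/2)×7×8 + (1/2)×4×5 + (1/2)×4×3 = 88.0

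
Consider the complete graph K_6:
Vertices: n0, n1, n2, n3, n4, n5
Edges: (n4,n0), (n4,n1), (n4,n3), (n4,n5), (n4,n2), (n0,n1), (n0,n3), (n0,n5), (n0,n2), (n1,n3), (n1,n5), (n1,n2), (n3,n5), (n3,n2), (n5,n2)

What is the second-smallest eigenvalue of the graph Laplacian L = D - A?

For the complete graph K_n, L = nI − J (J = all-ones matrix). J has eigenvalues n (once, eigenvector 𝟙) and 0 (multiplicity n−1), so L has eigenvalues 0 (once) and n (multiplicity n−1). Here n = 6: eigenvalue 0 once and 6 with multiplicity 5.
Laplacian eigenvalues: [0.0, 6.0, 6.0, 6.0, 6.0, 6.0]. Algebraic connectivity (smallest non-zero eigenvalue) = 6.0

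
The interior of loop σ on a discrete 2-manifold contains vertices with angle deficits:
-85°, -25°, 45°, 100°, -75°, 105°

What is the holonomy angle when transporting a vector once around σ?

Holonomy = total enclosed curvature = (-85°) + (-25°) + 45° + 100° + (-75°) + 105° = 65°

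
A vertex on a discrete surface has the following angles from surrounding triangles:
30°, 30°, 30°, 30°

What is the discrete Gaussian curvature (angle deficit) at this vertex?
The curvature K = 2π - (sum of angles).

Sum of angles = 120°. K = 360° - 120° = 240°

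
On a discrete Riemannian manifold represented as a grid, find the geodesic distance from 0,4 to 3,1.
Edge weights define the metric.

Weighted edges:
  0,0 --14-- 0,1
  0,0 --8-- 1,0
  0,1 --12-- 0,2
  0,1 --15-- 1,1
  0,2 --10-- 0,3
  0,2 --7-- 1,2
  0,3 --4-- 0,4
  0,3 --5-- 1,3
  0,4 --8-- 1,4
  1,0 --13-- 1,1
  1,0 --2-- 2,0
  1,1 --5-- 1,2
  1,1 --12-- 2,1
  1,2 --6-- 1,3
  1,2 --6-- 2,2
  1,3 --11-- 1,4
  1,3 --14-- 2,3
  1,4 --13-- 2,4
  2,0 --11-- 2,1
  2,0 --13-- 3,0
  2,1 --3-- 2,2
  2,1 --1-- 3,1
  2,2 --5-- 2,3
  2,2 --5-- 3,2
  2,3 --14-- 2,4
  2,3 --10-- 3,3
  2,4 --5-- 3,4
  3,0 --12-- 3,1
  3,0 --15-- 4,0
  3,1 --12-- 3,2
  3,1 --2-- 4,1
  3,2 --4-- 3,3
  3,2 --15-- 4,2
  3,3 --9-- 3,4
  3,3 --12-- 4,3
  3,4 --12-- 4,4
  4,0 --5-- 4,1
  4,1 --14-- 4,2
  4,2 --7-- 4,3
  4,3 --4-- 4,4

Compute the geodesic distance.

Shortest path: 0,4 → 0,3 → 1,3 → 1,2 → 2,2 → 2,1 → 3,1, total weight = 25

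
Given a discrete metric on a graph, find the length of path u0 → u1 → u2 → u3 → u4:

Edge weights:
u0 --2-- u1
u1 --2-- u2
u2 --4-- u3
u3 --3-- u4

Arc length = 2 + 2 + 4 + 3 = 11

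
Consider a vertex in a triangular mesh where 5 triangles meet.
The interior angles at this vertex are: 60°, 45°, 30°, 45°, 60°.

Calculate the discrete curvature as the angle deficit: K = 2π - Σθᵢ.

Sum of angles = 240°. K = 360° - 240° = 120° = 2π/3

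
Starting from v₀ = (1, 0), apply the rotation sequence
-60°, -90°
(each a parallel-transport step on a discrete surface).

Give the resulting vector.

Total rotation: (-60°) + (-90°) = -150°. Final vector: (-0.8660, -0.5000)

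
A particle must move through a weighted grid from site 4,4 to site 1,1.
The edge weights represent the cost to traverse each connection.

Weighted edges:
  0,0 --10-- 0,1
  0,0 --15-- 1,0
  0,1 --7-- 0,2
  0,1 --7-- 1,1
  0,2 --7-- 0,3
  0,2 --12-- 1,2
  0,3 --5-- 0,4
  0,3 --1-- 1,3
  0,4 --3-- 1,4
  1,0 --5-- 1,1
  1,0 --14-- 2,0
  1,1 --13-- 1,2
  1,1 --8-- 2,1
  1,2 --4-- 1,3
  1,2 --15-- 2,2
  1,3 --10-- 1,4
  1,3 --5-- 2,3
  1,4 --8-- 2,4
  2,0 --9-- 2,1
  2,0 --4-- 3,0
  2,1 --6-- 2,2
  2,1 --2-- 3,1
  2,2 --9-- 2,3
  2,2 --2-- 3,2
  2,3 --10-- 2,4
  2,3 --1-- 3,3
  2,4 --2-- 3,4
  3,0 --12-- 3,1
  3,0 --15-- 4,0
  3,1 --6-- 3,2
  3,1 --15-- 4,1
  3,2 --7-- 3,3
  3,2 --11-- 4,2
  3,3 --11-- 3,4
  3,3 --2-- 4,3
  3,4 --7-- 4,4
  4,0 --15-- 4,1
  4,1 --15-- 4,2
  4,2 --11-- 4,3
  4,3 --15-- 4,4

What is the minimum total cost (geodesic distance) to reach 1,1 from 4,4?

Shortest path: 4,4 → 4,3 → 3,3 → 2,3 → 1,3 → 1,2 → 1,1, total weight = 40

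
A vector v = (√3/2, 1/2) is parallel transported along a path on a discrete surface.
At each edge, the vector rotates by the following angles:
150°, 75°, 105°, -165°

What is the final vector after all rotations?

Total rotation: 150° + 75° + 105° + (-165°) = 165°. Final vector: (-0.9659, -0.2588)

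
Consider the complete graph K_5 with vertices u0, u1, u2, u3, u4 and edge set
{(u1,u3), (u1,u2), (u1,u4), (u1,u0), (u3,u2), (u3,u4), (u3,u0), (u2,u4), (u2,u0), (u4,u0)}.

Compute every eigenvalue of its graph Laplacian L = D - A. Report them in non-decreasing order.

For the complete graph K_n, L = nI − J (J = all-ones matrix). J has eigenvalues n (once, eigenvector 𝟙) and 0 (multiplicity n−1), so L has eigenvalues 0 (once) and n (multiplicity n−1). Here n = 5: eigenvalue 0 once and 5 with multiplicity 4.
Laplacian eigenvalues (increasing order): [0.0, 5.0, 5.0, 5.0, 5.0]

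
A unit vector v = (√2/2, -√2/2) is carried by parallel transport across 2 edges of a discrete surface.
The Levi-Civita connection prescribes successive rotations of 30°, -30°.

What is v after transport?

Total rotation: 30° + (-30°) = 0°. Final vector: (0.7071, -0.7071)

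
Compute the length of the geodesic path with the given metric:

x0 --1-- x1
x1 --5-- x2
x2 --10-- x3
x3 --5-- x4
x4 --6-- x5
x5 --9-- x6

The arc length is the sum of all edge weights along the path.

Arc length = 1 + 5 + 10 + 5 + 6 + 9 = 36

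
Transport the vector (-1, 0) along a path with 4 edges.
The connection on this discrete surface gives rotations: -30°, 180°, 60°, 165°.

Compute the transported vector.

Total rotation: (-30°) + 180° + 60° + 165° = 375° ≡ 15° (mod 360°). Final vector: (-0.9659, -0.2588)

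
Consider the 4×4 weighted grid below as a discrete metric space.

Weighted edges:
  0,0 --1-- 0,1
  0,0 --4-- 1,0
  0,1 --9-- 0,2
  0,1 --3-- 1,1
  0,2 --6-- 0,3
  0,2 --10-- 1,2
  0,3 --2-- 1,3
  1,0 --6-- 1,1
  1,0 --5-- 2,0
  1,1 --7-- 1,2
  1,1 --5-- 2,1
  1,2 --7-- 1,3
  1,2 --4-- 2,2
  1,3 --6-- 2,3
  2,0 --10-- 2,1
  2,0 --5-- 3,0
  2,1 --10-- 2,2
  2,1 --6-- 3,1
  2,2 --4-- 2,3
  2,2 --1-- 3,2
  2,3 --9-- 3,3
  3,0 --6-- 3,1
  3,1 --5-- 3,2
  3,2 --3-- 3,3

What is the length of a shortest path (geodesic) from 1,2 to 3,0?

Shortest path: 1,2 → 2,2 → 3,2 → 3,1 → 3,0, total weight = 16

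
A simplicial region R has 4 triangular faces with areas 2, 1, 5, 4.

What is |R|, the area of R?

2 + 1 + 5 + 4 = 12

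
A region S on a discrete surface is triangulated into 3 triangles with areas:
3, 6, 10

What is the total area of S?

3 + 6 + 10 = 19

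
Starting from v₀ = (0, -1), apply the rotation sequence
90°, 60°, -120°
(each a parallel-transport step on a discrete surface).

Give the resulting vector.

Total rotation: 90° + 60° + (-120°) = 30°. Final vector: (0.5000, -0.8660)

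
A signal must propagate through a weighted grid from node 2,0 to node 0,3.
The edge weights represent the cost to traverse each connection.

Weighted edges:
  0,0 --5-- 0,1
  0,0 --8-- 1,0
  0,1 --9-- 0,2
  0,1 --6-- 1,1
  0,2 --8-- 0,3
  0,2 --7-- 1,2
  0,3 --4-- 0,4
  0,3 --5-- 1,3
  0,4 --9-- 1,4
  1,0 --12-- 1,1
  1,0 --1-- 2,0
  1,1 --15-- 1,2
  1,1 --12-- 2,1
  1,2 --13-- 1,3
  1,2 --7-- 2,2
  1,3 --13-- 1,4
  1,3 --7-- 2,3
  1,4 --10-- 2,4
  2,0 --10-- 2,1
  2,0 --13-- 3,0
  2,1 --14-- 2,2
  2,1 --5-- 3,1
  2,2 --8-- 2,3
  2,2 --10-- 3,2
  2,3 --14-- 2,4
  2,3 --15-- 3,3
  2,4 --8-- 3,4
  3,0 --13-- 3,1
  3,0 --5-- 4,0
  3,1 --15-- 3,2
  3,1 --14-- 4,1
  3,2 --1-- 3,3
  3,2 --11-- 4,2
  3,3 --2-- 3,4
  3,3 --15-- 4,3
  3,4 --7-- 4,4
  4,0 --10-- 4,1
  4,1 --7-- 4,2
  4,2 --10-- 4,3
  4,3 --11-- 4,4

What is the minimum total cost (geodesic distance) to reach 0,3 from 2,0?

Shortest path: 2,0 → 1,0 → 0,0 → 0,1 → 0,2 → 0,3, total weight = 31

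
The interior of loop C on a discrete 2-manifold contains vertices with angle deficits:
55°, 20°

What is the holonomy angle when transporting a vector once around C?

Holonomy = total enclosed curvature = 55° + 20° = 75°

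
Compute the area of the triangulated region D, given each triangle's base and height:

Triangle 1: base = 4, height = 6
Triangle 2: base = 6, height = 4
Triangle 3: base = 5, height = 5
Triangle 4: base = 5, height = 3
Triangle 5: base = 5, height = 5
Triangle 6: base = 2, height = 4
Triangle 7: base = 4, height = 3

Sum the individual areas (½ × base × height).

(1/2)×4×6 + (1/2)×6×4 + (1/2)×5×5 + (1/2)×5×3 + (1/2)×5×5 + (1/2)×2×4 + (1/2)×4×3 = 66.5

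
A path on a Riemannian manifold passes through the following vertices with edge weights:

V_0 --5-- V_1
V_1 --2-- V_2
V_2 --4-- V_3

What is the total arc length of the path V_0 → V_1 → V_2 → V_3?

Arc length = 5 + 2 + 4 = 11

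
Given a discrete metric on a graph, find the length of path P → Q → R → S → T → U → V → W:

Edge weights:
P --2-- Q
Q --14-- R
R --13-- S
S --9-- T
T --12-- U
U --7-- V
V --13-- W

Arc length = 2 + 14 + 13 + 9 + 12 + 7 + 13 = 70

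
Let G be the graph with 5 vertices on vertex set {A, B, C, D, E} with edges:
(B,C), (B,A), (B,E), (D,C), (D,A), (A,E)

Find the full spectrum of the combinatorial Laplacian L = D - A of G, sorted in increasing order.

Degrees: deg(A) = 3, deg(B) = 3, deg(C) = 2, deg(D) = 2, deg(E) = 2.
L = D − A with rows/columns ordered (A, B, C, D, E):
  [ 3, -1,  0, -1, -1]
  [-1,  3, -1,  0, -1]
  [ 0, -1,  2, -1,  0]
  [-1,  0, -1,  2,  0]
  [-1, -1,  0,  0,  2]
Characteristic polynomial: det(λI − L) = λ(λ² − 5λ + 5)(λ² − 7λ + 11).
Roots: λ = 0; (λ² − 5λ + 5) = 0 ⇒ λ = (5 ± √5)/2 ≈ 1.382, 3.618; (λ² − 7λ + 11) = 0 ⇒ λ = (7 ± √5)/2 ≈ 2.382, 4.618.
(Check: the roots sum (with multiplicity) to 12, matching trace L = Σdeg = 2·6 = 12.)
Laplacian eigenvalues (increasing order): [0.0, 1.382, 2.382, 3.618, 4.618]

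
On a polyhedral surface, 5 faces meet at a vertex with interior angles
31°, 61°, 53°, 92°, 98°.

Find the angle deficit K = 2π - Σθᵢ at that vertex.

Sum of angles = 335°. K = 360° - 335° = 25° = 5π/36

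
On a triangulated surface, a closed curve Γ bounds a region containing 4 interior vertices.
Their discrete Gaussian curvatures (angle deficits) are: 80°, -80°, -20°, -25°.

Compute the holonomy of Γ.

Holonomy = total enclosed curvature = 80° + (-80°) + (-20°) + (-25°) = -45°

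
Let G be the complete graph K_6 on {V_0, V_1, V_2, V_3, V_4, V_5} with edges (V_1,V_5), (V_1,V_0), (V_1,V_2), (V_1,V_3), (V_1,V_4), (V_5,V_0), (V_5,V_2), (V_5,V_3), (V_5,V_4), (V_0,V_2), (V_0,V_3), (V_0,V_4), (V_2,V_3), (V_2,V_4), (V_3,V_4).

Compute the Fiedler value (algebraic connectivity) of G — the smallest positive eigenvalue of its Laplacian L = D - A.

For the complete graph K_n, L = nI − J (J = all-ones matrix). J has eigenvalues n (once, eigenvector 𝟙) and 0 (multiplicity n−1), so L has eigenvalues 0 (once) and n (multiplicity n−1). Here n = 6: eigenvalue 0 once and 6 with multiplicity 5.
Laplacian eigenvalues: [0.0, 6.0, 6.0, 6.0, 6.0, 6.0]. Algebraic connectivity (smallest non-zero eigenvalue) = 6.0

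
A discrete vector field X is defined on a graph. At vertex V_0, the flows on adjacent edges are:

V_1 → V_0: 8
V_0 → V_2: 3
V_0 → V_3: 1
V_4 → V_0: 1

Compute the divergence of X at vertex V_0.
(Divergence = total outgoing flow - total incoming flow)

Divergence = sum of outgoing flows = (-8) + 3 + 1 + (-1) = -5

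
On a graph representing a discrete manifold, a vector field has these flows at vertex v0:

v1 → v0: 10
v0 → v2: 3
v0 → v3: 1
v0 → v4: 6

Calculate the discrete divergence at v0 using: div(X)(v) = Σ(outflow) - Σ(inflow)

Divergence = sum of outgoing flows = (-10) + 3 + 1 + 6 = 0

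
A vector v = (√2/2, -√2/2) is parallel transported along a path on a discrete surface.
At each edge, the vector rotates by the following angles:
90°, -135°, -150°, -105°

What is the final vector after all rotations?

Total rotation: 90° + (-135°) + (-150°) + (-105°) = -300° ≡ 60° (mod 360°). Final vector: (0.9659, 0.2588)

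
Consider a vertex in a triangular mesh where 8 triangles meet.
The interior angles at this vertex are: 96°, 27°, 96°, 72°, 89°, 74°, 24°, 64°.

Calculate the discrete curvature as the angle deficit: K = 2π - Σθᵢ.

Sum of angles = 542°. K = 360° - 542° = -182° = -91π/90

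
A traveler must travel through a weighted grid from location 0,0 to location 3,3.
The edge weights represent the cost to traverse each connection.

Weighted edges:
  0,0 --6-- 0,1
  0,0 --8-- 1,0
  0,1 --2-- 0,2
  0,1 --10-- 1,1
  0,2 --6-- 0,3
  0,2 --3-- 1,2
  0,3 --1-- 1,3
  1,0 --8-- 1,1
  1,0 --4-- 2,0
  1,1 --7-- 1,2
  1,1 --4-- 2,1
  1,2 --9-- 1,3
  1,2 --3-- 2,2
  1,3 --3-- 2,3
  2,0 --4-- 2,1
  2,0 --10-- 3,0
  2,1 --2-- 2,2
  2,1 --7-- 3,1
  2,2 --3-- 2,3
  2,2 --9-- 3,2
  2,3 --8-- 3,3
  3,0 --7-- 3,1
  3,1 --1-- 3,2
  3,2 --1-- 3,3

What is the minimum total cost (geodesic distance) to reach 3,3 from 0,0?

Shortest path: 0,0 → 0,1 → 0,2 → 1,2 → 2,2 → 3,2 → 3,3, total weight = 24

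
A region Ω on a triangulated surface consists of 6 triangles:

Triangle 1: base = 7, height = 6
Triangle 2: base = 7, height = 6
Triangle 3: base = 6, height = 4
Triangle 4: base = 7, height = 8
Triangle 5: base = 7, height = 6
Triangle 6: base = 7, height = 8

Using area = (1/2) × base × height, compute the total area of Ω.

(1/2)×7×6 + (1/2)×7×6 + (1/2)×6×4 + (1/2)×7×8 + (1/2)×7×6 + (1/2)×7×8 = 131.0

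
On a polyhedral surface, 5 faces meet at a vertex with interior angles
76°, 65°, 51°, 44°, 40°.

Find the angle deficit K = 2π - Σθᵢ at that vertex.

Sum of angles = 276°. K = 360° - 276° = 84° = 7π/15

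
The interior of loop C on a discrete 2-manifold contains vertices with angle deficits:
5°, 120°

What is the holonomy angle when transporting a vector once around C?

Holonomy = total enclosed curvature = 5° + 120° = 125°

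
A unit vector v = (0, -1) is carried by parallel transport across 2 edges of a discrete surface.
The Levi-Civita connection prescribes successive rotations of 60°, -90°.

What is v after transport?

Total rotation: 60° + (-90°) = -30°. Final vector: (-0.5000, -0.8660)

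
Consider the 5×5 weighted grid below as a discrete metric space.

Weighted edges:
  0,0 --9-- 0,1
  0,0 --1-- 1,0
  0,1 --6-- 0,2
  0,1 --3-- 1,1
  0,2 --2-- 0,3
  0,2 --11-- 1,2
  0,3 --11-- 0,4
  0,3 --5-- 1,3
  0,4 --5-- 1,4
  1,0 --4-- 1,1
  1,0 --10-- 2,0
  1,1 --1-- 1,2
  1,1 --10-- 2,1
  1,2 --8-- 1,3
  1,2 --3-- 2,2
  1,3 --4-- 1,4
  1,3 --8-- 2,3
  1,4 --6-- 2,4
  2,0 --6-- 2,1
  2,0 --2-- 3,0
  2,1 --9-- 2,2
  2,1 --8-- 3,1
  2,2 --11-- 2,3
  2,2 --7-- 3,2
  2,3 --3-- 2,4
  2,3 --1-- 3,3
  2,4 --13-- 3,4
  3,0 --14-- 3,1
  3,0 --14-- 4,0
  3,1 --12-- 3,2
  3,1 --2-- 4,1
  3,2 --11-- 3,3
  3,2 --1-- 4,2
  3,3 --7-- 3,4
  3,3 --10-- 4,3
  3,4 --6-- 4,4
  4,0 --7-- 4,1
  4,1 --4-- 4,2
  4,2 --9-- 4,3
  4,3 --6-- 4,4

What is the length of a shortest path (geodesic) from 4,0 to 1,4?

Shortest path: 4,0 → 4,1 → 4,2 → 3,2 → 3,3 → 2,3 → 2,4 → 1,4, total weight = 33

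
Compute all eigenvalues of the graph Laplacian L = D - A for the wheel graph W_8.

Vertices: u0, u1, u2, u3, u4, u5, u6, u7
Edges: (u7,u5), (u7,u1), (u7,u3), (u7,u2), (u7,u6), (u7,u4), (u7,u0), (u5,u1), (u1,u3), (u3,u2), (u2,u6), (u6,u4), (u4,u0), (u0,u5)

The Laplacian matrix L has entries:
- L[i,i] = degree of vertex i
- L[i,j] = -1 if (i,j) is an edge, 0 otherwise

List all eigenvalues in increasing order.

The wheel W_8 is the join K_1 ∨ C_7 (a hub joined to every vertex of a cycle of length 7). For a join G ∨ H (G on p vertices, H on q vertices) the Laplacian spectrum is 0, p+q, the eigenvalues of L(G) other than one 0 each shifted by +q, and the eigenvalues of L(H) other than one 0 each shifted by +p. With G = K_1 (p = 1, nothing left after dropping its 0) and H = C_7 (q = 7, eigenvalues 2 − 2cos(2πk/7), k = 0, …, 6; drop k = 0), the spectrum of W_8 is 0, 8, and 1 + (2 − 2cos(2πk/7)) = 3 − 2cos(2πk/7) for k = 1, …, 6:
k=1: 3 − 2cos(2π/7) = 1.753; k=2: 3 − 2cos(4π/7) = 3.445; k=3: 3 − 2cos(6π/7) = 4.8019; k=4: 3 − 2cos(8π/7) = 4.8019; k=5: 3 − 2cos(10π/7) = 3.445; k=6: 3 − 2cos(12π/7) = 1.753.
Laplacian eigenvalues (increasing order): [0.0, 1.753, 1.753, 3.445, 3.445, 4.8019, 4.8019, 8.0]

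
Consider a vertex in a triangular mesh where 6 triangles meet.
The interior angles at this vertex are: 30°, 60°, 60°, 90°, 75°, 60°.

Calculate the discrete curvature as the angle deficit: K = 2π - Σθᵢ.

Sum of angles = 375°. K = 360° - 375° = -15° = -π/12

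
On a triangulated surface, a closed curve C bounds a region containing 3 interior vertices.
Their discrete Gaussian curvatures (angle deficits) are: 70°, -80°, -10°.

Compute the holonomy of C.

Holonomy = total enclosed curvature = 70° + (-80°) + (-10°) = -20°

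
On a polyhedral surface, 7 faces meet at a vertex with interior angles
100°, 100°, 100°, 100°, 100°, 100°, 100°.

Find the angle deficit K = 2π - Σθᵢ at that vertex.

Sum of angles = 700°. K = 360° - 700° = -340°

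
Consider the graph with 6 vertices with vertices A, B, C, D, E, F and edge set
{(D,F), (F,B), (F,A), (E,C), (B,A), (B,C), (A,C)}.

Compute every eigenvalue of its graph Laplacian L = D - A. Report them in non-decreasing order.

Degrees: deg(A) = 3, deg(B) = 3, deg(C) = 3, deg(D) = 1, deg(E) = 1, deg(F) = 3.
L = D − A with rows/columns ordered (A, B, C, D, E, F):
  [ 3, -1, -1,  0,  0, -1]
  [-1,  3, -1,  0,  0, -1]
  [-1, -1,  3,  0, -1,  0]
  [ 0,  0,  0,  1,  0, -1]
  [ 0,  0, -1,  0,  1,  0]
  [-1, -1,  0, -1,  0,  3]
Characteristic polynomial: det(λI − L) = λ(λ² − 4λ + 2)(λ² − 6λ + 6)(λ − 4).
Roots: λ = 0; (λ² − 4λ + 2) = 0 ⇒ λ = 2 ± √2 ≈ 0.5858, 3.4142; (λ² − 6λ + 6) = 0 ⇒ λ = 3 ± √3 ≈ 1.2679, 4.7321; (λ − 4) = 0 ⇒ λ = 4.
(Check: the roots sum (with multiplicity) to 14, matching trace L = Σdeg = 2·7 = 14.)
Laplacian eigenvalues (increasing order): [0.0, 0.5858, 1.2679, 3.4142, 4.0, 4.7321]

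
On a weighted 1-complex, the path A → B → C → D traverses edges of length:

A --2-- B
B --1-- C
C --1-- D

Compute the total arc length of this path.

Arc length = 2 + 1 + 1 = 4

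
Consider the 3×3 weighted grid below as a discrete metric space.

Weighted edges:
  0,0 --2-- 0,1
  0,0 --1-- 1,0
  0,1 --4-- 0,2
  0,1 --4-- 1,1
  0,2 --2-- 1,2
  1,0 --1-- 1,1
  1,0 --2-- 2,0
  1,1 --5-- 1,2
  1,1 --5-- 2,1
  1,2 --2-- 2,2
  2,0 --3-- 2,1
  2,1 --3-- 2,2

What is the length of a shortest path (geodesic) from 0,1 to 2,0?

Shortest path: 0,1 → 0,0 → 1,0 → 2,0, total weight = 5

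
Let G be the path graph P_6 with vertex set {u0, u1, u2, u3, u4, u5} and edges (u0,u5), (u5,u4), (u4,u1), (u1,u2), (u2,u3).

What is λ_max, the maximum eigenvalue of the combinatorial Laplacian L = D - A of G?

The path graph P_n has Laplacian eigenvalues λ_k = 2 − 2cos(kπ/n), k = 0, 1, …, n−1. Here n = 6:
k=0: 2 − 2cos(0) = 0.0; k=1: 2 − 2cos(π/6) = 0.2679; k=2: 2 − 2cos(π/3) = 1.0; k=3: 2 − 2cos(π/2) = 2.0; k=4: 2 − 2cos(2π/3) = 3.0; k=5: 2 − 2cos(5π/6) = 3.7321.
Laplacian eigenvalues: [0.0, 0.2679, 1.0, 2.0, 3.0, 3.7321]. Largest eigenvalue (spectral radius) = 3.7321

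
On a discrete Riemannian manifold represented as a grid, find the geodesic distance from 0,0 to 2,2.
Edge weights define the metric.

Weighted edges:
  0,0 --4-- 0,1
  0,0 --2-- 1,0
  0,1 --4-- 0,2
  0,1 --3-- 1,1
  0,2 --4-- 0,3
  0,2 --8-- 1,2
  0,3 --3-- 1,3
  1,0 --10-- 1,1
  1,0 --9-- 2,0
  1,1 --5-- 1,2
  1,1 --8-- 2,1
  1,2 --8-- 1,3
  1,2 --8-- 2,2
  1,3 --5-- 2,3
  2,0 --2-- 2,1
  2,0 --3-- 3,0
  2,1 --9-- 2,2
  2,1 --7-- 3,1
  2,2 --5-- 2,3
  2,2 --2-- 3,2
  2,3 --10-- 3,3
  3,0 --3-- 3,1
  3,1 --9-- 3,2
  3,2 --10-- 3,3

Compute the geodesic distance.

Shortest path: 0,0 → 0,1 → 1,1 → 1,2 → 2,2, total weight = 20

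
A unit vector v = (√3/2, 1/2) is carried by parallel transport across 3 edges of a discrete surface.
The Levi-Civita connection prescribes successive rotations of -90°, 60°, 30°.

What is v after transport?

Total rotation: (-90°) + 60° + 30° = 0°. Final vector: (0.8660, 0.5000)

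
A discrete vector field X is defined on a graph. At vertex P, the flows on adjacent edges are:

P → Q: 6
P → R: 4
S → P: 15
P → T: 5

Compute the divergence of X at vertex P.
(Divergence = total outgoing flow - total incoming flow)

Divergence = sum of outgoing flows = 6 + 4 + (-15) + 5 = 0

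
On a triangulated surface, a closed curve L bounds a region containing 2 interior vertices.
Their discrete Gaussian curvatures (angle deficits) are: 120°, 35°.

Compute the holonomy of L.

Holonomy = total enclosed curvature = 120° + 35° = 155°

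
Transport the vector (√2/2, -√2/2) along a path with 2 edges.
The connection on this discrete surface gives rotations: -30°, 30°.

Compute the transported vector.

Total rotation: (-30°) + 30° = 0°. Final vector: (0.7071, -0.7071)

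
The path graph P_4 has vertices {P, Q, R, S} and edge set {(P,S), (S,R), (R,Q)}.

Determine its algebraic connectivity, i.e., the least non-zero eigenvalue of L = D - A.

The path graph P_n has Laplacian eigenvalues λ_k = 2 − 2cos(kπ/n), k = 0, 1, …, n−1. Here n = 4:
k=0: 2 − 2cos(0) = 0.0; k=1: 2 − 2cos(π/4) = 0.5858; k=2: 2 − 2cos(π/2) = 2.0; k=3: 2 − 2cos(3π/4) = 3.4142.
Laplacian eigenvalues: [0.0, 0.5858, 2.0, 3.4142]. Algebraic connectivity (smallest non-zero eigenvalue) = 0.5858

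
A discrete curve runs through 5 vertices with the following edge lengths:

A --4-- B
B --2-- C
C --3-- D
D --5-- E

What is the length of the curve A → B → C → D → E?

Arc length = 4 + 2 + 3 + 5 = 14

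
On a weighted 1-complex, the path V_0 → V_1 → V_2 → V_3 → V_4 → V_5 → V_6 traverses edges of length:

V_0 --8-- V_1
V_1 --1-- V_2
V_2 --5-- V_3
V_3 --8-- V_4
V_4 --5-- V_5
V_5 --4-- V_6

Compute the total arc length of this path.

Arc length = 8 + 1 + 5 + 8 + 5 + 4 = 31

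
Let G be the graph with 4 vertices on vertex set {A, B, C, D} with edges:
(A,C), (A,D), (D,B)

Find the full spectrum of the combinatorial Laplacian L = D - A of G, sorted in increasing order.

Degrees: deg(A) = 2, deg(B) = 1, deg(C) = 1, deg(D) = 2.
L = D − A with rows/columns ordered (A, B, C, D):
  [ 2,  0, -1, -1]
  [ 0,  1,  0, -1]
  [-1,  0,  1,  0]
  [-1, -1,  0,  2]
Characteristic polynomial: det(λI − L) = λ(λ² − 4λ + 2)(λ − 2).
Roots: λ = 0; (λ² − 4λ + 2) = 0 ⇒ λ = 2 ± √2 ≈ 0.5858, 3.4142; (λ − 2) = 0 ⇒ λ = 2.
(Check: the roots sum (with multiplicity) to 6, matching trace L = Σdeg = 2·3 = 6.)
Laplacian eigenvalues (increasing order): [0.0, 0.5858, 2.0, 3.4142]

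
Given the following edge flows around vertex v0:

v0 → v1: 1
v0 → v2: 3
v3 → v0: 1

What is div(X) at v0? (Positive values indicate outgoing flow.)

Divergence = sum of outgoing flows = 1 + 3 + (-1) = 3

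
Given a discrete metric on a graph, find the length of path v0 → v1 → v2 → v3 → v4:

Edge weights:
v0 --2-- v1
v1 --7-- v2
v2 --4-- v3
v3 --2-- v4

Arc length = 2 + 7 + 4 + 2 = 15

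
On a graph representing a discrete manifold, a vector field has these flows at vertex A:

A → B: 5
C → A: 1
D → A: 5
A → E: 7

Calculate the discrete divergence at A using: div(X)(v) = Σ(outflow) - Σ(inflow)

Divergence = sum of outgoing flows = 5 + (-1) + (-5) + 7 = 6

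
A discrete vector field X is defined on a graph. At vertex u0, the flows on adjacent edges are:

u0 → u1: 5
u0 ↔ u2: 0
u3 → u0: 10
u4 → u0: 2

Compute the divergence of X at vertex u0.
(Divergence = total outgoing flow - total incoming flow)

Divergence = sum of outgoing flows = 5 + 0 + (-10) + (-2) = -7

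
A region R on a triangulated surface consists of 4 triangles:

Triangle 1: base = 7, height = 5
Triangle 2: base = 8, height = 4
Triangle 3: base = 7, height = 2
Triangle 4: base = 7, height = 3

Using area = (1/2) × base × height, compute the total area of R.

(1/2)×7×5 + (1/2)×8×4 + (1/2)×7×2 + (1/2)×7×3 = 51.0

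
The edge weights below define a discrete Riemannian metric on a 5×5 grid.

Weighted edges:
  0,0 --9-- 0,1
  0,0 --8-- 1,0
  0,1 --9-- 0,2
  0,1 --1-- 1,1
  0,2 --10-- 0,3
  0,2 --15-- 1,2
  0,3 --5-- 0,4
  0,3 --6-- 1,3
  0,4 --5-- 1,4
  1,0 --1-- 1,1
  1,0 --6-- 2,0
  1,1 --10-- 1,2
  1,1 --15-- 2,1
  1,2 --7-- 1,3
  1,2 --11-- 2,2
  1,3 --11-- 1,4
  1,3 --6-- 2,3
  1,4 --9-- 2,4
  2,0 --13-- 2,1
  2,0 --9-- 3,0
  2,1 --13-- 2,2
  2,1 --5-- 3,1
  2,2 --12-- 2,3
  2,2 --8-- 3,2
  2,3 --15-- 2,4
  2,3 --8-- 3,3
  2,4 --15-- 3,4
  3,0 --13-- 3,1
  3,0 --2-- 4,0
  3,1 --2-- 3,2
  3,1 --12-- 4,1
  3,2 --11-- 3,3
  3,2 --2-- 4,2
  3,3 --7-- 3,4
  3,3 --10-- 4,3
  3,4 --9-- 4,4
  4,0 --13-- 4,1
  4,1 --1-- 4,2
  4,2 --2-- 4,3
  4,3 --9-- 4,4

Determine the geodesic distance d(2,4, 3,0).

Shortest path: 2,4 → 3,4 → 3,3 → 3,2 → 3,1 → 3,0, total weight = 48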